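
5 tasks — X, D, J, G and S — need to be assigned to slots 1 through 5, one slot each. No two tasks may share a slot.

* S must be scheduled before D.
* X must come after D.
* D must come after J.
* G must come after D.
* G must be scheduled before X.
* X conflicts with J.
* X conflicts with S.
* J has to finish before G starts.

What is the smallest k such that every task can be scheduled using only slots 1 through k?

The precedence chain requires at least 4 distinct slots.
With at most 1 per slot and 5 tasks, at least 5 slots are needed.
5 works (last occupied slot: 5): for example J -> 1; S -> 2; X -> 5; G -> 4; D -> 3.

5 slots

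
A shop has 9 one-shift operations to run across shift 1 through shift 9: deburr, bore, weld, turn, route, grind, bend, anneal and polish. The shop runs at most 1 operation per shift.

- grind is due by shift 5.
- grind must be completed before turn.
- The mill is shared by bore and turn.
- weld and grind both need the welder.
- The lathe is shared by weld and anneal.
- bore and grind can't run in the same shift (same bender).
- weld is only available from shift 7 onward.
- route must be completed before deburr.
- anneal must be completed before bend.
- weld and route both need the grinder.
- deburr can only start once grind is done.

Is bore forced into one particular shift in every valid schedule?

bore can be shift 1 (e.g. deburr in shift 4, polish in shift 9, weld in shift 7, bend in shift 8, bore in shift 1, anneal in shift 6, route in shift 3, turn in shift 5, grind in shift 2) or shift 2 (e.g. deburr -> shift 4, bore -> shift 2, bend -> shift 8, weld -> shift 7, grind -> shift 1, polish -> shift 9, route -> shift 3, turn -> shift 5, anneal -> shift 6).

No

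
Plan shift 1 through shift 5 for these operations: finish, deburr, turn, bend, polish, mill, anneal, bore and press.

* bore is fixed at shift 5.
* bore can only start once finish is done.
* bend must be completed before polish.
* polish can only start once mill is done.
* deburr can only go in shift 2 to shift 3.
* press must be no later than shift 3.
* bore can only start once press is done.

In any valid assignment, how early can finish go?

Downstream work caps finish at shift 4.
finish at shift 1 is achievable: mill=shift 1; turn=shift 1; deburr=shift 2; bend=shift 1; press=shift 1; bore=shift 5; finish=shift 1; polish=shift 2; anneal=shift 1.

shift 1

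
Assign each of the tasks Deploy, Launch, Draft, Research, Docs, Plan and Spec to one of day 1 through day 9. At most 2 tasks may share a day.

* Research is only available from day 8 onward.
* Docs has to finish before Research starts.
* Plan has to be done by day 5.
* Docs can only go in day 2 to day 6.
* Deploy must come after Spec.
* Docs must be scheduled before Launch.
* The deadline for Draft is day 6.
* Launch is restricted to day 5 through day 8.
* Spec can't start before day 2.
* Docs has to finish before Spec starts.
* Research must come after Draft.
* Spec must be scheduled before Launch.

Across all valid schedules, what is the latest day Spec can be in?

Spec is available from day 2; precedence pushes Spec to at least day 3; downstream work caps Spec at day 7.
Spec at day 7 is achievable: Docs -> day 2; Research -> day 8; Deploy -> day 9; Draft -> day 1; Spec -> day 7; Launch -> day 8; Plan -> day 1.

day 7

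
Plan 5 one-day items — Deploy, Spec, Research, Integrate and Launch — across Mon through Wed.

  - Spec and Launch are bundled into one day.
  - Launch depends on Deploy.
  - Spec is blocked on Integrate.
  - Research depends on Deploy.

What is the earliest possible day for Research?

Precedence pushes Research to at least Tue.
Research at Tue is achievable: Research in Tue, Deploy in Mon, Integrate in Mon, Launch in Tue, Spec in Tue.

Tue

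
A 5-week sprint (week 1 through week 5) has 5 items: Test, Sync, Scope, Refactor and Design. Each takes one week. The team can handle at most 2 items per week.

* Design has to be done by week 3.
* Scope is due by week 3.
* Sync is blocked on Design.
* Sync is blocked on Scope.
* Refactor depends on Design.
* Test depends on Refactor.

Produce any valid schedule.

Scope=week 1; Test=week 3; Sync=week 2; Design=week 1; Refactor=week 2

Checking: Design(week 1) before Sync(week 2); Refactor(week 2) before Test(week 3); Design(week 1) before Refactor(week 2); Scope(week 1) before Sync(week 2); Design=week 1 in [week 1,week 3]; Scope=week 1 in [week 1,week 3]; max 2 per week (cap 2).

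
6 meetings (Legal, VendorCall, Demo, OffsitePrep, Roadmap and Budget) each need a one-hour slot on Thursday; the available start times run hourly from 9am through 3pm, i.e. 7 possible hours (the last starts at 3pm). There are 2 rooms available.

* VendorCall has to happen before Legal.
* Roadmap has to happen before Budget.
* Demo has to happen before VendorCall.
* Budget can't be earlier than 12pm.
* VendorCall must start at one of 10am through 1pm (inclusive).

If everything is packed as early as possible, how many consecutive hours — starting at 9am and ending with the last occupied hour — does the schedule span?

The precedence chain requires at least 3 distinct hours.
With at most 2 per hour and 6 meetings, at least 3 hours are needed.
Budget can't be placed before 12pm — that is hour 4 counting from 9am — so the schedule must run through at least 4 hours.
4 works (last occupied hour: 12pm): for example Budget -> 12pm, Roadmap -> 9am, Legal -> 11am, OffsitePrep -> 10am, VendorCall -> 10am, Demo -> 9am.

4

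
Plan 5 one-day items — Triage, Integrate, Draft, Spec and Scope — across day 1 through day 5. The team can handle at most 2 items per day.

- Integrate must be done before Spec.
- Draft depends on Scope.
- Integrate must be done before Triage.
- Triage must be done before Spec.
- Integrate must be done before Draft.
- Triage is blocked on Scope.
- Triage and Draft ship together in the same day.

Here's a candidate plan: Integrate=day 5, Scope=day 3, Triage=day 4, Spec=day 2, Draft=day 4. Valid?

No. Integrate must be done before Spec is not satisfied.

Draft depends on Scope — holds.
Integrate must be done before Draft — violated.
Integrate must be done before Triage — violated.
Integrate must be done before Spec — violated.
Triage and Draft ship together in the same day — holds.
Triage must be done before Spec — violated.
The team can handle at most 2 items per day — holds.
Triage is blocked on Scope — holds.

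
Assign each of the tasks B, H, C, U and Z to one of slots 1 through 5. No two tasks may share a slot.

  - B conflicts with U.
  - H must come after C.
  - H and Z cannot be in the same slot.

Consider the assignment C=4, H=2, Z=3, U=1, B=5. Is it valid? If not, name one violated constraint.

No. H must come after C is not satisfied.

H and Z cannot be in the same slot — holds.
No two tasks may share a slot — holds.
H must come after C — violated.
B conflicts with U — holds.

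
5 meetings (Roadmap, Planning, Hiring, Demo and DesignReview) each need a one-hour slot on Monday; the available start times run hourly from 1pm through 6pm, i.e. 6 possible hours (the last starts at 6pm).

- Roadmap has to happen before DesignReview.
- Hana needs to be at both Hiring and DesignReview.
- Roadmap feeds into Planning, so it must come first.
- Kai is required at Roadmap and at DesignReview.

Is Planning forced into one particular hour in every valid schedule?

Planning can be 2pm (e.g. Roadmap=1pm, Hiring=1pm, Demo=1pm, DesignReview=2pm, Planning=2pm) or 3pm (e.g. Planning=3pm; Hiring=1pm; Roadmap=1pm; DesignReview=2pm; Demo=1pm).

No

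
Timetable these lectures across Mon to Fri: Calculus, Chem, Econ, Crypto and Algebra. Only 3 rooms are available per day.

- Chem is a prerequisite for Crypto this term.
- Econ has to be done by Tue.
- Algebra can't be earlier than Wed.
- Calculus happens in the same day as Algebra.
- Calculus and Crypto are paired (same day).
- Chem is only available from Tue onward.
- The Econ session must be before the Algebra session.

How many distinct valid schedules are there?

12

Splitting on Calculus: it can be Wed (2), Thu (4), Fri (6). Listing each branch's schedules as (Chem, Econ, Crypto, Algebra):
Calculus=Wed: (Tue,Mon,Wed,Wed) (Tue,Tue,Wed,Wed) — 2.
Calculus=Thu: (Tue,Mon,Thu,Thu) (Tue,Tue,Thu,Thu) (Wed,Mon,Thu,Thu) (Wed,Tue,Thu,Thu) — 4.
Calculus=Fri: (Tue,Mon,Fri,Fri) (Tue,Tue,Fri,Fri) (Wed,Mon,Fri,Fri) (Wed,Tue,Fri,Fri) (Thu,Mon,Fri,Fri) (Thu,Tue,Fri,Fri) — 6.
Summing: 2 + 4 + 6 = 12.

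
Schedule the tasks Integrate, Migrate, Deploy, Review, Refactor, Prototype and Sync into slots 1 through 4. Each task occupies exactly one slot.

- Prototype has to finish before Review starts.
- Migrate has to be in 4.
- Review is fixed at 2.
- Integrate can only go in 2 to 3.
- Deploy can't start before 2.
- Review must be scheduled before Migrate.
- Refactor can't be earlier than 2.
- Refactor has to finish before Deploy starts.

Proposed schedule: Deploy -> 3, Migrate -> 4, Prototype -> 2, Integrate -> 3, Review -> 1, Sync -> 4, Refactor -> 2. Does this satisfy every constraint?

Prototype has to finish before Review starts — violated.
Review must be scheduled before Migrate — holds.
Review is fixed at 2 — violated.
Refactor has to finish before Deploy starts — holds.
Integrate can only go in 2 to 3 — holds.
Deploy can't start before 2 — holds.
Refactor can't be earlier than 2 — holds.
Migrate has to be in 4 — holds.

Invalid. Prototype has to finish before Review starts.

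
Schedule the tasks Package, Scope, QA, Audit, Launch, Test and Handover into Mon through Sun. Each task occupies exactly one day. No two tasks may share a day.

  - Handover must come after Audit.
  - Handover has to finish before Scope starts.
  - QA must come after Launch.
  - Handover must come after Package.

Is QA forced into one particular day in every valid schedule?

QA can be Tue (e.g. Scope -> Sat; QA -> Tue; Launch -> Mon; Audit -> Thu; Package -> Wed; Handover -> Fri; Test -> Sun) or Wed (e.g. QA=Wed; Scope=Sat; Test=Sun; Package=Mon; Launch=Tue; Handover=Fri; Audit=Thu).

No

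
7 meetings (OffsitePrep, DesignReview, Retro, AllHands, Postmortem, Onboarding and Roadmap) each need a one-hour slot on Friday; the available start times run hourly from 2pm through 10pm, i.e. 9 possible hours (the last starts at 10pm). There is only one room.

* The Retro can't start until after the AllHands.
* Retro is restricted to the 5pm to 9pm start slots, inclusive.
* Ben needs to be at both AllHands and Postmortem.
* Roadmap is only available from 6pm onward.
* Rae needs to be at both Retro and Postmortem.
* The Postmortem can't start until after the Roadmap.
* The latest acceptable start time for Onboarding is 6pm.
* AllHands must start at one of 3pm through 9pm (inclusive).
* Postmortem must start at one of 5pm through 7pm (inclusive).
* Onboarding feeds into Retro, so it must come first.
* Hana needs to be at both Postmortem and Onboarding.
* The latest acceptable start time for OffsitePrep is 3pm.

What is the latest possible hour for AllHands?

AllHands is available from 3pm; AllHands's own window allows nothing later than 9pm; downstream work caps AllHands at 8pm.
AllHands at 8pm is achievable: Roadmap=6pm, Onboarding=3pm, Retro=9pm, OffsitePrep=2pm, DesignReview=4pm, AllHands=8pm, Postmortem=7pm.

8pm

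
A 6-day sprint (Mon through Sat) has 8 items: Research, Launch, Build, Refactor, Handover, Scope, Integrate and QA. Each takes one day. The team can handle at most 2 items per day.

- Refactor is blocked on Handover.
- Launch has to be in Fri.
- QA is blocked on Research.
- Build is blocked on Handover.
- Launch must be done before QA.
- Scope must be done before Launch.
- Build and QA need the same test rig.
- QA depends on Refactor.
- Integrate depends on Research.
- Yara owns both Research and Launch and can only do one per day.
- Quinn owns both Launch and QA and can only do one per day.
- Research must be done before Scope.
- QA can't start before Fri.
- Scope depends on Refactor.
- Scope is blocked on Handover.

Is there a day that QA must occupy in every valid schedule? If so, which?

Sat

QA's window is Fri–Sat.
Launch is fixed at Fri, and QA can't share a day with Launch.
So QA must be Sat.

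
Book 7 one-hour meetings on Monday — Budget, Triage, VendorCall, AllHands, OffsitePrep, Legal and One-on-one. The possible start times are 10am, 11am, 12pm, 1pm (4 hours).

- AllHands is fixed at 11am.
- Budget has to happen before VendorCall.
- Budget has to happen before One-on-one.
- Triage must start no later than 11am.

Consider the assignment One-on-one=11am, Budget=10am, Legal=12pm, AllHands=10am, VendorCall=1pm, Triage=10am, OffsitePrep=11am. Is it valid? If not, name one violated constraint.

AllHands is fixed at 11am — violated.
Budget has to happen before One-on-one — holds.
Budget has to happen before VendorCall — holds.
Triage must start no later than 11am — holds.

No — it violates: AllHands is fixed at 11am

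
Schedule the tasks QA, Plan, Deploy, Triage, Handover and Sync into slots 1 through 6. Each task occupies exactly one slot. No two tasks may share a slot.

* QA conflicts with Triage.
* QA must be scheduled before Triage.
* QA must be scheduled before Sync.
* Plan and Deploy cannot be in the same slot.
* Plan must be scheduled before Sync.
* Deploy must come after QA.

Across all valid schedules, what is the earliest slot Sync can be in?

3

Precedence pushes Sync to at least 2.
Sync at 3 is achievable: QA=1, Deploy=4, Sync=3, Handover=6, Plan=2, Triage=5.
Nothing earlier works — the conflict and capacity constraints rule out every slot before 3.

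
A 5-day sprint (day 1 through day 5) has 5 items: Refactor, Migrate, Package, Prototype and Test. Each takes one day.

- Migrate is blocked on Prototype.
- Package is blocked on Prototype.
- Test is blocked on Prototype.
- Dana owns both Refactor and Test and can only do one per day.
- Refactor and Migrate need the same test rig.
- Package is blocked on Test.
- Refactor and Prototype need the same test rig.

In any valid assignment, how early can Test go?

Precedence pushes Test to at least day 2; downstream work caps Test at day 4.
Test at day 2 is achievable: Test=day 2; Package=day 3; Prototype=day 1; Refactor=day 3; Migrate=day 2.

day 2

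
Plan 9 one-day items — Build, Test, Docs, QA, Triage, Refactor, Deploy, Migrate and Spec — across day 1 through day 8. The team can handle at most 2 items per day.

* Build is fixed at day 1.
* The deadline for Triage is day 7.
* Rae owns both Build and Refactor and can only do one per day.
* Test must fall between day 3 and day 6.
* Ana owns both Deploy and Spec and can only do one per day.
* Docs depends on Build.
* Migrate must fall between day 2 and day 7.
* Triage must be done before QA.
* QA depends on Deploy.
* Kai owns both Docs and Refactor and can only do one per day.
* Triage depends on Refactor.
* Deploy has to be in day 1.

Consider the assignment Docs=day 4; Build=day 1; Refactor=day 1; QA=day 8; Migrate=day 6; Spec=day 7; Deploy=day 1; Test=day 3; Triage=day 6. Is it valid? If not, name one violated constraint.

No. Rae owns both Build and Refactor and can only do one per day is not satisfied.

Triage depends on Refactor — holds.
Kai owns both Docs and Refactor and can only do one per day — holds.
Ana owns both Deploy and Spec and can only do one per day — holds.
Migrate must fall between day 2 and day 7 — holds.
QA depends on Deploy — holds.
The team can handle at most 2 items per day — violated.
Rae owns both Build and Refactor and can only do one per day — violated.
Docs depends on Build — holds.
Triage must be done before QA — holds.
Test must fall between day 3 and day 6 — holds.
Build is fixed at day 1 — holds.
The deadline for Triage is day 7 — holds.
Deploy has to be in day 1 — holds.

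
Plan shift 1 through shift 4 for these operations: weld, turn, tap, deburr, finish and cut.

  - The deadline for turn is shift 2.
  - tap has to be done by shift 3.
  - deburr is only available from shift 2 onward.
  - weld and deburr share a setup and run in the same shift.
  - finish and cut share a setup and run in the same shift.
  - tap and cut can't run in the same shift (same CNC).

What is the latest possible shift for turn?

shift 2

Turn's own window allows nothing later than shift 2.
turn at shift 2 is achievable: turn -> shift 2; finish -> shift 2; deburr -> shift 2; cut -> shift 2; tap -> shift 1; weld -> shift 2.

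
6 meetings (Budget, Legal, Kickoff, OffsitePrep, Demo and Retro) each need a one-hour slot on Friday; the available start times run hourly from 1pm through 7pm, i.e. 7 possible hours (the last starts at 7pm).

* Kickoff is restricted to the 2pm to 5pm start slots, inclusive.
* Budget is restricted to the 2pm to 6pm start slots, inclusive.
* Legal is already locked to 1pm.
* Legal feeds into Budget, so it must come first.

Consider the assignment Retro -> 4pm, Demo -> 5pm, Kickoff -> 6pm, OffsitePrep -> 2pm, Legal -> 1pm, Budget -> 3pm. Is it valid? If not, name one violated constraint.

No — it violates: Kickoff is restricted to the 2pm to 5pm start slots, inclusive

Legal feeds into Budget, so it must come first — holds.
Kickoff is restricted to the 2pm to 5pm start slots, inclusive — violated.
Budget is restricted to the 2pm to 6pm start slots, inclusive — holds.
Legal is already locked to 1pm — holds.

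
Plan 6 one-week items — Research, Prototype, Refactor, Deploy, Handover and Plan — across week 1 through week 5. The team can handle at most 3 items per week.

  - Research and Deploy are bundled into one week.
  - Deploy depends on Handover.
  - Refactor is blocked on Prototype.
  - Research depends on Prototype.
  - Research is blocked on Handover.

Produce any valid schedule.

Refactor in week 2; Handover in week 1; Deploy in week 2; Prototype in week 1; Research in week 2; Plan in week 1

Checking: Handover(week 1) before Deploy(week 2); Prototype(week 1) before Refactor(week 2); Prototype(week 1) before Research(week 2); Handover(week 1) before Research(week 2); Research = Deploy = week 2; max 3 per week (cap 3).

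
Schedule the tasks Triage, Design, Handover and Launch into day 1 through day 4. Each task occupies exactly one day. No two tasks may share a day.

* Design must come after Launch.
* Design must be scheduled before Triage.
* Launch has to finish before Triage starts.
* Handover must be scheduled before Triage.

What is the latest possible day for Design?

day 3

Precedence pushes Design to at least day 2; downstream work caps Design at day 3.
Design at day 3 is achievable: Launch=day 1, Triage=day 4, Design=day 3, Handover=day 2.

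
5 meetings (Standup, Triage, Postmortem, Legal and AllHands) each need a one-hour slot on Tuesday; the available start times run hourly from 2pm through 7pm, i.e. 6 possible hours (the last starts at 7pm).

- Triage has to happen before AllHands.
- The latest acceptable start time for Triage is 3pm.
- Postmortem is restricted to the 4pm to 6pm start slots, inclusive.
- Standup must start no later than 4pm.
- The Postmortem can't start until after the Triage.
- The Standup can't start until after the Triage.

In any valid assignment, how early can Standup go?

3pm

Precedence pushes Standup to at least 3pm; Standup's own window allows nothing later than 4pm.
Standup at 3pm is achievable: AllHands in 3pm; Legal in 2pm; Postmortem in 4pm; Triage in 2pm; Standup in 3pm.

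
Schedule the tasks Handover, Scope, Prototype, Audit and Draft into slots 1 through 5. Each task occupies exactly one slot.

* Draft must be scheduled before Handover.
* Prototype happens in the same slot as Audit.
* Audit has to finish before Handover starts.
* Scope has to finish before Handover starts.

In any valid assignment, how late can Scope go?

Downstream work caps Scope at 4.
Scope at 4 is achievable: Prototype in 1, Handover in 5, Draft in 1, Scope in 4, Audit in 1.

4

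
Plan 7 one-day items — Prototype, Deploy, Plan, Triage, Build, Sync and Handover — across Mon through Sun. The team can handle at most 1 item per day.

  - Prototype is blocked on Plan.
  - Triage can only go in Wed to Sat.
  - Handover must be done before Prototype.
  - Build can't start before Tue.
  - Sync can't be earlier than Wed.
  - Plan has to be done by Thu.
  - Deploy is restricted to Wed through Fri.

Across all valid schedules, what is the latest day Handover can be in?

Downstream work caps Handover at Sat.
Handover at Sat is achievable: Build -> Tue, Triage -> Thu, Handover -> Sat, Plan -> Mon, Prototype -> Sun, Deploy -> Wed, Sync -> Fri.

Sat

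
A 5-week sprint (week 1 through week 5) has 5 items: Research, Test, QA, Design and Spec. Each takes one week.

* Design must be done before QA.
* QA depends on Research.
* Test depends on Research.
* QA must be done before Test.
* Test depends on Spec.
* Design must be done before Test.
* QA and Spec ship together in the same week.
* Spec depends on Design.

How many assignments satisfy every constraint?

Splitting on Research: it can be week 1 (10), week 2 (7), week 3 (3). Listing each branch's schedules as (Test, QA, Design, Spec) by week number:
Research=week 1: (3,2,1,2) (4,2,1,2) (4,3,1,3) (4,3,2,3) (5,2,1,2) (5,3,1,3) (5,3,2,3) (5,4,1,4) (5,4,2,4) (5,4,3,4) — 10.
Research=week 2: (4,3,1,3) (4,3,2,3) (5,3,1,3) (5,3,2,3) (5,4,1,4) (5,4,2,4) (5,4,3,4) — 7.
Research=week 3: (5,4,1,4) (5,4,2,4) (5,4,3,4) — 3.
Summing: 10 + 7 + 3 = 20.

20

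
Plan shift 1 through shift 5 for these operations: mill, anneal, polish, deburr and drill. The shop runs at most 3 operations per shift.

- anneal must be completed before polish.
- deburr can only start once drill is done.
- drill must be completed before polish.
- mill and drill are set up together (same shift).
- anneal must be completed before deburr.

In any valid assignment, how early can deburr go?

Precedence pushes deburr to at least shift 2.
deburr at shift 2 is achievable: anneal=shift 1, drill=shift 1, mill=shift 1, deburr=shift 2, polish=shift 2.

shift 2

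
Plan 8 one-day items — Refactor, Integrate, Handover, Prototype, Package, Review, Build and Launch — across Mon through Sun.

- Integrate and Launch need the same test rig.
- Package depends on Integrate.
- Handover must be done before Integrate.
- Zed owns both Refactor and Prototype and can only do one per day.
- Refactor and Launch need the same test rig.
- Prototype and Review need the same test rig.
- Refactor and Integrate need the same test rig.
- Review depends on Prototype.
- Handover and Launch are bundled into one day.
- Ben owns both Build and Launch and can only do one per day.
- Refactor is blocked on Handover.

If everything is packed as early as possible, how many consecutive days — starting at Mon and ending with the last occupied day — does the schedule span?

The precedence chain requires at least 3 distinct days.
3 works (last occupied day: Wed): for example Review in Tue; Integrate in Tue; Handover in Mon; Prototype in Mon; Build in Tue; Package in Wed; Refactor in Wed; Launch in Mon.

3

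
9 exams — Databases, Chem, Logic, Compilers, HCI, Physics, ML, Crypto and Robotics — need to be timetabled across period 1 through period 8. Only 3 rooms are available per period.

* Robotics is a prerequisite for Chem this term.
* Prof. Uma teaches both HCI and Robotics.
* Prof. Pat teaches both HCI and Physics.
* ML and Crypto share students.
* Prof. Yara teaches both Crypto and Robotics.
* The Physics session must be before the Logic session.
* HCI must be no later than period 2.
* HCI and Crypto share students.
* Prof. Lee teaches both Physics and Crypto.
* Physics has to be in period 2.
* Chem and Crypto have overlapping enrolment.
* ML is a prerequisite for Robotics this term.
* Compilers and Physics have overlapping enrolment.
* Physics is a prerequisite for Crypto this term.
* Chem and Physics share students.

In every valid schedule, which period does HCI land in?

HCI's window is period 1–period 2.
Physics is fixed at period 2, and HCI can't share a period with Physics.
So HCI must be period 1.

period 1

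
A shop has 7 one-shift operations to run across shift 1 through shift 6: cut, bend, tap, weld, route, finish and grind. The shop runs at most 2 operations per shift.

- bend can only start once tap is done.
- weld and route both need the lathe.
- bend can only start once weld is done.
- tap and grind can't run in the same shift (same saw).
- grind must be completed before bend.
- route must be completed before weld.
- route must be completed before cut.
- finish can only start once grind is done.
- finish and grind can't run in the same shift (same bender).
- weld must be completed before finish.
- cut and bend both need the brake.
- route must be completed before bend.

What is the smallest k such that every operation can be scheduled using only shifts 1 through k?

4 shifts

The precedence chain requires at least 3 distinct shifts.
With at most 2 per shift and 7 operations, at least 4 shifts are needed.
4 works (last occupied shift: shift 4): for example grind=shift 1, tap=shift 2, route=shift 1, finish=shift 3, cut=shift 4, bend=shift 3, weld=shift 2.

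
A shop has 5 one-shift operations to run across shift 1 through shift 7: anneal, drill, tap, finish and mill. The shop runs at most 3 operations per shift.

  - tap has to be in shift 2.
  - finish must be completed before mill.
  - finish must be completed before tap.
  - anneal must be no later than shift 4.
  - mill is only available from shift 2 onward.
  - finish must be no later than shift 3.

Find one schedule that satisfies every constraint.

mill -> shift 2, finish -> shift 1, anneal -> shift 1, tap -> shift 2, drill -> shift 1

Checking: finish(shift 1) before mill(shift 2); finish(shift 1) before tap(shift 2); mill=shift 2 in [shift 2,shift 7]; finish=shift 1 in [shift 1,shift 3]; tap=shift 2 in [shift 2,shift 2]; anneal=shift 1 in [shift 1,shift 4]; max 3 per shift (cap 3).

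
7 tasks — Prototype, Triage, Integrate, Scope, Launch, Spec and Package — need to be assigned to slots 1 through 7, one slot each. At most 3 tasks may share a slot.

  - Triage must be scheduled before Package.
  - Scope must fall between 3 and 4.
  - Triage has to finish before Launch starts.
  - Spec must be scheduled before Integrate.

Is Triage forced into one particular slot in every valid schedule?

No

Triage can be 1 (e.g. Launch=2, Prototype=1, Triage=1, Spec=1, Scope=3, Integrate=2, Package=2) or 2 (e.g. Spec=1, Scope=3, Integrate=2, Package=3, Triage=2, Launch=3, Prototype=1).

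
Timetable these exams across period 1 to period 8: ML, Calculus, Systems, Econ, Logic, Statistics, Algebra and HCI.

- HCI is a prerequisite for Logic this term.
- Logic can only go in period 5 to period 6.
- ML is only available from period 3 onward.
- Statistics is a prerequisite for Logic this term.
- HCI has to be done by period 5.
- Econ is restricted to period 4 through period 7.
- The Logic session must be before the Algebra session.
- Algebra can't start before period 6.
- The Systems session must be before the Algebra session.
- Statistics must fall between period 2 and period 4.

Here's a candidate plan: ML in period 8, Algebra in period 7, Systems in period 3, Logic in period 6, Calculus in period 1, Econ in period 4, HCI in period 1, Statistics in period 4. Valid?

HCI is a prerequisite for Logic this term — holds.
Statistics must fall between period 2 and period 4 — holds.
Statistics is a prerequisite for Logic this term — holds.
ML is only available from period 3 onward — holds.
The Logic session must be before the Algebra session — holds.
The Systems session must be before the Algebra session — holds.
HCI has to be done by period 5 — holds.
Logic can only go in period 5 to period 6 — holds.
Econ is restricted to period 4 through period 7 — holds.
Algebra can't start before period 6 — holds.

Yes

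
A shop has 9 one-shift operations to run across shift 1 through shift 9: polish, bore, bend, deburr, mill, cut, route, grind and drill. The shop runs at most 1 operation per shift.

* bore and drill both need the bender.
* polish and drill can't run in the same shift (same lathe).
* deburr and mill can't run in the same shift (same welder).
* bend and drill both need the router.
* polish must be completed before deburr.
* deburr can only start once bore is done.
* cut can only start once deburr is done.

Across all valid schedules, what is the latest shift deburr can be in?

shift 8

Precedence pushes deburr to at least shift 2; downstream work caps deburr at shift 8.
deburr at shift 8 is achievable: drill=shift 7, polish=shift 1, bend=shift 3, route=shift 5, bore=shift 2, mill=shift 4, cut=shift 9, deburr=shift 8, grind=shift 6.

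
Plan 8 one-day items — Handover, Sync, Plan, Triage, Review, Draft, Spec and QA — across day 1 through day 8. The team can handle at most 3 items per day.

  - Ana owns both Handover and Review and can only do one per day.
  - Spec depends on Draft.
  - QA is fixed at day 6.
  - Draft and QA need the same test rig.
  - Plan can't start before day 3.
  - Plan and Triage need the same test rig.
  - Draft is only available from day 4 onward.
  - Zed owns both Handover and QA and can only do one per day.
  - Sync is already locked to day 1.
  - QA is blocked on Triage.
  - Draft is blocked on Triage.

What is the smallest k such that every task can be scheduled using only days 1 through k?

6 days

The precedence chain requires at least 3 distinct days.
With at most 3 per day and 8 tasks, at least 3 days are needed.
QA can't be placed before day 6, so the schedule must run through at least day 6.
6 works (last occupied day: day 6): for example Review -> day 2; Sync -> day 1; Handover -> day 1; Spec -> day 5; Plan -> day 3; Triage -> day 1; QA -> day 6; Draft -> day 4.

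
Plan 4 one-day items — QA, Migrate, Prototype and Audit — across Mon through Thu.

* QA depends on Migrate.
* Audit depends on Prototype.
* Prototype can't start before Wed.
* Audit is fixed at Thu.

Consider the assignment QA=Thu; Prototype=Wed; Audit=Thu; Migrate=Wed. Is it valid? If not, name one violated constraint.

Prototype can't start before Wed — holds.
Audit depends on Prototype — holds.
Audit is fixed at Thu — holds.
QA depends on Migrate — holds.

Valid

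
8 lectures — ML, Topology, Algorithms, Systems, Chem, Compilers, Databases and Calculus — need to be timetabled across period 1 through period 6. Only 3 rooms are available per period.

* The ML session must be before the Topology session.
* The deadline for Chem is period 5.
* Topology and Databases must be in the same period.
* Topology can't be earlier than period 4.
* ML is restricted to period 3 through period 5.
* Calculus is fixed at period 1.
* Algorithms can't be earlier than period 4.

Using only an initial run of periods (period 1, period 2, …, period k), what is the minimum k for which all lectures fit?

4

The precedence chain requires at least 2 distinct periods.
With at most 3 per period and 8 lectures, at least 3 periods are needed.
Topology can't be placed before period 4, so the schedule must run through at least period 4.
4 works (last occupied period: period 4): for example Algorithms=period 4, Databases=period 4, Topology=period 4, ML=period 3, Chem=period 1, Calculus=period 1, Systems=period 1, Compilers=period 2.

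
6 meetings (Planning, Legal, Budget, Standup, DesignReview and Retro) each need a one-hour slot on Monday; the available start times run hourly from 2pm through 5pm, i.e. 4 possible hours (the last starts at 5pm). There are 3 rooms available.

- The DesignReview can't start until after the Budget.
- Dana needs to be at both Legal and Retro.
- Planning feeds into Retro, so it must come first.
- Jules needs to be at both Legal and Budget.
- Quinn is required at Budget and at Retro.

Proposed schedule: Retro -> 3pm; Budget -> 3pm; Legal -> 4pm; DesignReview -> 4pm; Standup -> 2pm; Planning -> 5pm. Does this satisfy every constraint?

Jules needs to be at both Legal and Budget — holds.
Quinn is required at Budget and at Retro — violated.
There are 3 rooms available — holds.
Planning feeds into Retro, so it must come first — violated.
The DesignReview can't start until after the Budget — holds.
Dana needs to be at both Legal and Retro — holds.

Invalid. Planning feeds into Retro, so it must come first.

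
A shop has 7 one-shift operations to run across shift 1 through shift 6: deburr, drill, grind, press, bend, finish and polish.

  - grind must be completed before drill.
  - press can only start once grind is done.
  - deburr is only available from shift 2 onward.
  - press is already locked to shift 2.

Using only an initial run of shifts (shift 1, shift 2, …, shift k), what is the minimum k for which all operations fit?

2 shifts

The precedence chain requires at least 2 distinct shifts.
2 works (last occupied shift: shift 2): for example press=shift 2, grind=shift 1, finish=shift 1, drill=shift 2, bend=shift 1, deburr=shift 2, polish=shift 1.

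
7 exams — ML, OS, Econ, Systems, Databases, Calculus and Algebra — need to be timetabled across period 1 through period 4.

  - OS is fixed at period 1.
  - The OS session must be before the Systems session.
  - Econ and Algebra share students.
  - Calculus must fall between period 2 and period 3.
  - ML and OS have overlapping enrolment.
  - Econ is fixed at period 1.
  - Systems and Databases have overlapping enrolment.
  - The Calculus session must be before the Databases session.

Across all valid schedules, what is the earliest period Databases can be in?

Precedence pushes Databases to at least period 3.
Databases at period 3 is achievable: Systems -> period 2, OS -> period 1, Calculus -> period 2, Algebra -> period 2, Databases -> period 3, ML -> period 2, Econ -> period 1.

period 3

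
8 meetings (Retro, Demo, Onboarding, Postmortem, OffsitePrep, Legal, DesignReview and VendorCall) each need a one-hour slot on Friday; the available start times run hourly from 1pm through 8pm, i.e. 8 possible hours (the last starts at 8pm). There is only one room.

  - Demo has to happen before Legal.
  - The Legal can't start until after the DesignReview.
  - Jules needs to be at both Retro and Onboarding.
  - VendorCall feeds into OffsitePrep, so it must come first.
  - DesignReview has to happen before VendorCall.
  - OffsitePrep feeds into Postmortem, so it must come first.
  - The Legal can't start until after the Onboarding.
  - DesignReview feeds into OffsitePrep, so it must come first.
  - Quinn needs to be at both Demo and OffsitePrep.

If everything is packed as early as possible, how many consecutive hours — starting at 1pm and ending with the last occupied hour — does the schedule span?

The precedence chain requires at least 4 distinct hours.
With at most 1 per hour and 8 meetings, at least 8 hours are needed.
8 works (last occupied hour: 8pm): for example Postmortem=7pm; DesignReview=1pm; VendorCall=2pm; Onboarding=5pm; OffsitePrep=3pm; Retro=8pm; Demo=4pm; Legal=6pm.

8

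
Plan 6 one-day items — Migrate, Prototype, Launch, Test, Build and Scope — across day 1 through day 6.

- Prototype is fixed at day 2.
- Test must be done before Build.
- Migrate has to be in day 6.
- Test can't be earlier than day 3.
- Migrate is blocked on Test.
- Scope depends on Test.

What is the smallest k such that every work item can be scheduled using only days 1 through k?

6

The precedence chain requires at least 2 distinct days.
Migrate can't be placed before day 6, so the schedule must run through at least day 6.
6 works (last occupied day: day 6): for example Scope=day 4; Migrate=day 6; Test=day 3; Launch=day 1; Prototype=day 2; Build=day 4.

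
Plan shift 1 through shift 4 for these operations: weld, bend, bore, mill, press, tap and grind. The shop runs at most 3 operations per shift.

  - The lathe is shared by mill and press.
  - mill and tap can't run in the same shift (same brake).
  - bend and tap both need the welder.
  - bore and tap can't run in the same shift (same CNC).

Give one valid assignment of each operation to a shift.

press=shift 3; grind=shift 2; bore=shift 1; bend=shift 1; weld=shift 1; tap=shift 3; mill=shift 2

Checking: mill(shift 2) != tap(shift 3); bore(shift 1) != tap(shift 3); bend(shift 1) != tap(shift 3); mill(shift 2) != press(shift 3); max 3 per shift (cap 3).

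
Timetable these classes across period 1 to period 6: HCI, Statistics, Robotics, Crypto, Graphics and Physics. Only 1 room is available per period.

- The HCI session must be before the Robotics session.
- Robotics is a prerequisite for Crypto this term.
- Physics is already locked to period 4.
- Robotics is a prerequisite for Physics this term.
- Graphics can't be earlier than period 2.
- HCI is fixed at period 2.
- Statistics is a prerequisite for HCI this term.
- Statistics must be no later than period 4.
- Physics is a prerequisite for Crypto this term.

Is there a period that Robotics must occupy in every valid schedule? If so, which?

period 3

HCI is fixed at period 2 and must come before Robotics, so Robotics is at least period 3.
Physics is fixed at period 4 and must come after Robotics, so Robotics is at most period 3.
So Robotics must be period 3.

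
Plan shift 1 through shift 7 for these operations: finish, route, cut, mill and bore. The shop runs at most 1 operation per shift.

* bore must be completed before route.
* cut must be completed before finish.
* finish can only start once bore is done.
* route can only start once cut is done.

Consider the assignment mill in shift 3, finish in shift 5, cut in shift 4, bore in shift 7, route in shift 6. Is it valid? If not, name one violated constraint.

route can only start once cut is done — holds.
cut must be completed before finish — holds.
finish can only start once bore is done — violated.
bore must be completed before route — violated.
The shop runs at most 1 operation per shift — holds.

No — it violates: finish can only start once bore is done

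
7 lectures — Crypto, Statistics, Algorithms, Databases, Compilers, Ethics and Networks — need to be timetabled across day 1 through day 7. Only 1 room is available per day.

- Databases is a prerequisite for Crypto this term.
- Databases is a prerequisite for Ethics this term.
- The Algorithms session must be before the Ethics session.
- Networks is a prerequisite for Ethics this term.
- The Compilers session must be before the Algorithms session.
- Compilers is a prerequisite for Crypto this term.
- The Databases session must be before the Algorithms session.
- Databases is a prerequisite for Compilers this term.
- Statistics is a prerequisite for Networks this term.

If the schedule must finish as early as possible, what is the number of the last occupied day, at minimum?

The precedence chain requires at least 4 distinct days.
With at most 1 per day and 7 lectures, at least 7 days are needed.
7 works (last occupied day: day 7): for example Compilers in day 2; Algorithms in day 3; Crypto in day 7; Statistics in day 4; Networks in day 5; Ethics in day 6; Databases in day 1.

7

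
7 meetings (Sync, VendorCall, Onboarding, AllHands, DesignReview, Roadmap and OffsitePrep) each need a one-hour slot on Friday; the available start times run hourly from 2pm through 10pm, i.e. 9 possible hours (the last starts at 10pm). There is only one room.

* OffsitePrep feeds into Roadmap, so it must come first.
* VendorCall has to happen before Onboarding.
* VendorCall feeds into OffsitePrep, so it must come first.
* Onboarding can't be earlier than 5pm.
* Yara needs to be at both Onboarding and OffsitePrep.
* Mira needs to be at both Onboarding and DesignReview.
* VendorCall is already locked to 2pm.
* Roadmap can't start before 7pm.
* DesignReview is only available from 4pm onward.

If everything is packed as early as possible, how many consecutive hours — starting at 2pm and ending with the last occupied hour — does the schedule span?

The precedence chain requires at least 3 distinct hours.
With at most 1 per hour and 7 meetings, at least 7 hours are needed.
Roadmap can't be placed before 7pm — that is hour 6 counting from 2pm — so the schedule must run through at least 6 hours.
7 works (last occupied hour: 8pm): for example DesignReview -> 4pm; Onboarding -> 5pm; AllHands -> 8pm; Roadmap -> 7pm; OffsitePrep -> 3pm; VendorCall -> 2pm; Sync -> 6pm.

7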